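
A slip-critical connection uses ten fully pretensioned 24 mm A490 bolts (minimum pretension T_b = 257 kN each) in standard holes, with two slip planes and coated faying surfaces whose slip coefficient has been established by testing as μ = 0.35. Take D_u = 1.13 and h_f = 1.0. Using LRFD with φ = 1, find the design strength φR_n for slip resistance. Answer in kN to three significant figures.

2030 kN

R_n = μ · D_u · h_f · T_b · n_s · n_b = 0.35 × 1.13 × 1.0 × 257 × 2 × 10 = 2033 kN.
Design strength φR_n = 1 × 2033 = 2030 kN.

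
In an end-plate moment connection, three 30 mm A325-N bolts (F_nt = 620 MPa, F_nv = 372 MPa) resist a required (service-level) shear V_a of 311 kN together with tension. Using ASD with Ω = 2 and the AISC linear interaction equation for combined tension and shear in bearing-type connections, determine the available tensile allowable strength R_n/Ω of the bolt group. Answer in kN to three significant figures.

336 kN

A_b = π·30²/4 = 706.9 mm²; f_rv = 311 × 1000 / (3 × 706.9) = 146.7 MPa.
F'_nt = 1.3 F_nt − (Ω F_nt / F_nv) f_rv = 1.3·620 − (2·620/372)·146.7 = 317.1 MPa, capped at F_nt → F'_nt = 317.1 MPa.
R_n = F'_nt · A_b · n = 317.1 × 706.9 × 3 / 1000 = 672.5 kN.
Allowable strength R_n/Ω = 672.5 / 2 = 336 kN.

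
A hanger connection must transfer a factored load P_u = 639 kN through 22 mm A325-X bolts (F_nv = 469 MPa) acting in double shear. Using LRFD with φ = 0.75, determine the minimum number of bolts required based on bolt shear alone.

3 bolts

A_b = π·22²/4 = 380.1 mm².
Per-bolt design strength φR_n = 0.75 × 469 × 380.1 × 2 / 1000 = 267.4 kN.
n ≥ 639 / 267.4 = 2.389 → use 3 bolts.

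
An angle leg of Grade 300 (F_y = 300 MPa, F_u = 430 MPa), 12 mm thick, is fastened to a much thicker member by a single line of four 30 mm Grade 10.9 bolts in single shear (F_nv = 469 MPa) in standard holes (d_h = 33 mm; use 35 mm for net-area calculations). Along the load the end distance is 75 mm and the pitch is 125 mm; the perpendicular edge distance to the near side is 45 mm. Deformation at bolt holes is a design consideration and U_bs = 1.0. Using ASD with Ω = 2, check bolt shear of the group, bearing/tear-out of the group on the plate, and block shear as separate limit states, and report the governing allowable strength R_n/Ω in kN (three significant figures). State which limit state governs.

Bolt shear: A_b = π·30²/4 = 706.9 mm²; R_n = 469 × 706.9 × 4 × 1 / 1000 = 1326 kN → 1326 / 2 = 663 kN.
Bearing: edge l_c = 58.5, r_n = 362.2 kN; interior l_c = 92, r_n = 371.5 kN; R_n = 362.2 + 3·371.5 = 1477 kN → 738 kN.
Block shear: A_gv = 5400, A_nv = 3930, A_nt = 330 mm²; R_n = min(0.6F_uA_nv, 0.6F_yA_gv) + U_bs·F_u·A_nt = 1114 kN → 557 kN.
Block shear governs: 557 kN.

557 kN (block shear governs)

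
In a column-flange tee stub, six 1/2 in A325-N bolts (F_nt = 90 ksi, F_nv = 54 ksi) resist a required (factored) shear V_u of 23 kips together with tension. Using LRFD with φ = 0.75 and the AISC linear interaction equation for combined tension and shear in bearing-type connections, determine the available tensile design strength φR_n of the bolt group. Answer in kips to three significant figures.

65 kips

A_b = π·0.5²/4 = 0.1963 in²; f_rv = 23 / (6 × 0.1963) = 19.52 ksi.
F'_nt = 1.3 F_nt − (F_nt / φF_nv) f_rv = 1.3·90 − (90/(0.75·54))·19.52 = 73.62 ksi, capped at F_nt → F'_nt = 73.62 ksi.
R_n = F'_nt · A_b · n = 73.62 × 0.1963 × 6 = 86.73 kips.
Design strength φR_n = 0.75 × 86.73 = 65 kips.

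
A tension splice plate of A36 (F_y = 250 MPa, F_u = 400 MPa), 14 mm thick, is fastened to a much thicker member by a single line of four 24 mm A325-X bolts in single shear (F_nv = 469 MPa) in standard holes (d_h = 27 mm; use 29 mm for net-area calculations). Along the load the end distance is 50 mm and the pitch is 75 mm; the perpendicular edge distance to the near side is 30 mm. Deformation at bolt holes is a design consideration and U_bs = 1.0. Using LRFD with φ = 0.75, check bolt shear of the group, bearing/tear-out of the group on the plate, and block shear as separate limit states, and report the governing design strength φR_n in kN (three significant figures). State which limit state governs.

498 kN (block shear governs)

Bolt shear: A_b = π·24²/4 = 452.4 mm²; R_n = 469 × 452.4 × 4 × 1 / 1000 = 848.7 kN → 0.75 × 848.7 = 637 kN.
Bearing: edge l_c = 36.5, r_n = 245.3 kN; interior l_c = 48, r_n = 322.6 kN; R_n = 245.3 + 3·322.6 = 1213 kN → 910 kN.
Block shear: A_gv = 3850, A_nv = 2429, A_nt = 217 mm²; R_n = min(0.6F_uA_nv, 0.6F_yA_gv) + U_bs·F_u·A_nt = 664.3 kN → 498 kN.
Block shear governs: 498 kN.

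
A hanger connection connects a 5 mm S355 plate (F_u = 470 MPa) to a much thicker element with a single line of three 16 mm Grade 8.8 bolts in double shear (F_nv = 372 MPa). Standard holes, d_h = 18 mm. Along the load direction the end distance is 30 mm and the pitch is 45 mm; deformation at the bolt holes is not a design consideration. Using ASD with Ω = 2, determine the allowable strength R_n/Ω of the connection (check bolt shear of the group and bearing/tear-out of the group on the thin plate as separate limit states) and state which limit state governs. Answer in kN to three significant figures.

132 kN (bearing governs)

Bolt shear: A_b = π·16²/4 = 201.1 mm²; R_n = 372 × 201.1 × 3 × 2 / 1000 = 448.8 kN → 448.8 / 2 = 224 kN.
Bearing (1.5 l_c t F_u ≤ 3.0 d t F_u): upper limit = 3.0·16·5·470 / 1000 = 112.8 kN.
  Edge l_c = 30 − 18/2 = 21 → r_n = 74.03 kN; interior l_c = 45 − 18 = 27 → r_n = 95.17 kN.
  R_n,bearing = 1·74.03 + 2·95.17 = 264.4 kN → 264.4 / 2 = 132 kN.
Bearing governs: 132 kN.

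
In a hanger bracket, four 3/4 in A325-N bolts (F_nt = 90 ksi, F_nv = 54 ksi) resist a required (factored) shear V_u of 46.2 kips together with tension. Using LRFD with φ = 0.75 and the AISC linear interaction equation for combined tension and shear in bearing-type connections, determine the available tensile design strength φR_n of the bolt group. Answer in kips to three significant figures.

78.1 kips

A_b = π·0.75²/4 = 0.4418 in²; f_rv = 46.2 / (4 × 0.4418) = 26.14 ksi.
F'_nt = 1.3 F_nt − (F_nt / φF_nv) f_rv = 1.3·90 − (90/(0.75·54))·26.14 = 58.9 ksi, capped at F_nt → F'_nt = 58.9 ksi.
R_n = F'_nt · A_b · n = 58.9 × 0.4418 × 4 = 104.1 kips.
Design strength φR_n = 0.75 × 104.1 = 78.1 kips.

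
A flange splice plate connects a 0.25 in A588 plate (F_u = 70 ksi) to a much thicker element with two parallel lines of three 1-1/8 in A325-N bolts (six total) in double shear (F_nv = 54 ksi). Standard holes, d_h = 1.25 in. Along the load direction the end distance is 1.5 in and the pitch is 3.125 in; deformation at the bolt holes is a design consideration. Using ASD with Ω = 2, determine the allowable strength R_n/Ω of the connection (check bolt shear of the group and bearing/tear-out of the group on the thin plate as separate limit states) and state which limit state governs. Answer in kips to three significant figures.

97.1 kips (bearing governs)

Bolt shear: A_b = π·1.125²/4 = 0.994 in²; R_n = 54 × 0.994 × 6 × 2 = 644.1 kips → 644.1 / 2 = 322 kips.
Bearing (1.2 l_c t F_u ≤ 2.4 d t F_u): upper limit = 2.4·1.125·0.25·70 = 47.25 kips.
  Edge l_c = 1.5 − 1.25/2 = 0.875 → r_n = 18.38 kips; interior l_c = 3.125 − 1.25 = 1.875 → r_n = 39.38 kips.
  R_n,bearing = 2·18.38 + 4·39.38 = 194.2 kips → 194.2 / 2 = 97.1 kips.
Bearing governs: 97.1 kips.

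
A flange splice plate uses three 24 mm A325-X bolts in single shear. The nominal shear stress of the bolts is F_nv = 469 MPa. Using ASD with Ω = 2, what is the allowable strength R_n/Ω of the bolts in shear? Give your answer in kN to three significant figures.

318 kN

A_b = π × 24² / 4 = 452.4 mm².
R_n = F_nv · A_b · n · n_s = 469 × 452.4 × 3 × 1 / 1000 = 636.5 kN.
Allowable strength R_n/Ω = 636.5 / 2 = 318 kN.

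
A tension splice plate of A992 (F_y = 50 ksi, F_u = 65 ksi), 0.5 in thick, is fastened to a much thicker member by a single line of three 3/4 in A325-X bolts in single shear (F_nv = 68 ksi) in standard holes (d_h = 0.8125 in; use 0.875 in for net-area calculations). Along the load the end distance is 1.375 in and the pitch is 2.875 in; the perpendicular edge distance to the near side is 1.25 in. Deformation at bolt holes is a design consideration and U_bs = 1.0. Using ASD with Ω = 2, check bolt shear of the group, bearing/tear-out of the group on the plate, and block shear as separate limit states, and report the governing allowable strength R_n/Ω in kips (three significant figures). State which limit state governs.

45.1 kips (bolt shear governs)

Bolt shear: A_b = π·0.75²/4 = 0.4418 in²; R_n = 68 × 0.4418 × 3 × 1 = 90.12 kips → 90.12 / 2 = 45.1 kips.
Bearing: edge l_c = 0.9688, r_n = 37.78 kips; interior l_c = 2.062, r_n = 58.5 kips; R_n = 37.78 + 2·58.5 = 154.8 kips → 77.4 kips.
Block shear: A_gv = 3.562, A_nv = 2.469, A_nt = 0.4062 in²; R_n = min(0.6F_uA_nv, 0.6F_yA_gv) + U_bs·F_u·A_nt = 122.7 kips → 61.3 kips.
Bolt shear governs: 45.1 kips.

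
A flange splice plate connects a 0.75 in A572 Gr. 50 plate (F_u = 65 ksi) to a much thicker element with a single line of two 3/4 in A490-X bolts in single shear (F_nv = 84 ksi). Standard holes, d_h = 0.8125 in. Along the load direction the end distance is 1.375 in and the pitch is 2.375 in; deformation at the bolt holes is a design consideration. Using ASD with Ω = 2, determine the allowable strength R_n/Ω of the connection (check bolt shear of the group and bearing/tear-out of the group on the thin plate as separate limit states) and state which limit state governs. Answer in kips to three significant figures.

37.1 kips (bolt shear governs)

Bolt shear: A_b = π·0.75²/4 = 0.4418 in²; R_n = 84 × 0.4418 × 2 × 1 = 74.22 kips → 74.22 / 2 = 37.1 kips.
Bearing (1.2 l_c t F_u ≤ 2.4 d t F_u): upper limit = 2.4·0.75·0.75·65 = 87.75 kips.
  Edge l_c = 1.375 − 0.8125/2 = 0.9688 → r_n = 56.67 kips; interior l_c = 2.375 − 0.8125 = 1.562 → r_n = 87.75 kips.
  R_n,bearing = 1·56.67 + 1·87.75 = 144.4 kips → 144.4 / 2 = 72.2 kips.
Bolt shear governs: 37.1 kips.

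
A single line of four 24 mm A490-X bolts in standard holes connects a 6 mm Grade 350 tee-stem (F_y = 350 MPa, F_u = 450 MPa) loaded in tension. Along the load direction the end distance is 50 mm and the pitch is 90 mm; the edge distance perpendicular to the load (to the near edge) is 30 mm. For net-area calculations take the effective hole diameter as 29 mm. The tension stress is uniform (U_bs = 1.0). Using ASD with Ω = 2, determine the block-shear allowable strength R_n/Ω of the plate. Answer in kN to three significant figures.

Shear plane L_v = 50 + 3·90 = 320 mm; A_gv = 320 × 6 = 1920 mm².
A_nv = (320 − 3.5·29) × 6 = 1311 mm².
A_nt = (30 − 0.5·29) × 6 = 93 mm².
0.6 F_u A_nv = 354 kN; 0.6 F_y A_gv = 403.2 kN → shear rupture governs the shear term.
R_n = 354 + 1.0 × 450 × 93 / 1000 = 395.8 kN.
Allowable strength R_n/Ω = 395.8 / 2 = 198 kN.

198 kN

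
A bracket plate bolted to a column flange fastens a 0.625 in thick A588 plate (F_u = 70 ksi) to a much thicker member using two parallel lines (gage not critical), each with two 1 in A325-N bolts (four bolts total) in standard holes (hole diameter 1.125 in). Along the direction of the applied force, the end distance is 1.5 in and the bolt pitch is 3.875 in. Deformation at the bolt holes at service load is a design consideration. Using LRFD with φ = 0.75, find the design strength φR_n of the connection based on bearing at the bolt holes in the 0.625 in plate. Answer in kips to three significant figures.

231 kips

Per bolt r_n = 1.2 l_c t F_u ≤ 2.4 d t F_u; upper limit = 2.4 × 1 × 0.625 × 70 = 105 kips.
Edge bolt: l_c = 1.5 − 1.125/2 = 0.9375 in → 1.2 × 0.9375 × 0.625 × 70 = 49.22 → r_n = 49.22 kips.
Interior bolts: l_c = 3.875 − 1.125 = 2.75 in → 1.2 × 2.75 × 0.625 × 70 = 144.4 → r_n = 105 kips.
R_n = 2 × 49.22 + 2 × 105 = 308.4 kips.
Design strength φR_n = 0.75 × 308.4 = 231 kips.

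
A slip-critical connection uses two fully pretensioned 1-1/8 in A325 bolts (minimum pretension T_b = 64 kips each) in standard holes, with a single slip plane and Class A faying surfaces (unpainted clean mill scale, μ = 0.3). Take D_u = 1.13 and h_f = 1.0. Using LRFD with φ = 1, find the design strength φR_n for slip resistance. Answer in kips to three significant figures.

43.4 kips

R_n = μ · D_u · h_f · T_b · n_s · n_b = 0.3 × 1.13 × 1.0 × 64 × 1 × 2 = 43.39 kips.
Design strength φR_n = 1 × 43.39 = 43.4 kips.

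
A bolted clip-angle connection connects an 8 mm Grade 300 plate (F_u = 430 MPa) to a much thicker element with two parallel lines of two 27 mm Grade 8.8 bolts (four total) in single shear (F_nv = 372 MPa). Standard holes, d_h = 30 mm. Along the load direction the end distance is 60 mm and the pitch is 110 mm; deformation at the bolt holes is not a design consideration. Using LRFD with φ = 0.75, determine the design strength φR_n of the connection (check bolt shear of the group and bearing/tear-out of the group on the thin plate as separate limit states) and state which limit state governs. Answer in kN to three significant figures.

Bolt shear: A_b = π·27²/4 = 572.6 mm²; R_n = 372 × 572.6 × 4 × 1 / 1000 = 852 kN → 0.75 × 852 = 639 kN.
Bearing (1.5 l_c t F_u ≤ 3.0 d t F_u): upper limit = 3.0·27·8·430 / 1000 = 278.6 kN.
  Edge l_c = 60 − 30/2 = 45 → r_n = 232.2 kN; interior l_c = 110 − 30 = 80 → r_n = 278.6 kN.
  R_n,bearing = 2·232.2 + 2·278.6 = 1022 kN → 0.75 × 1022 = 766 kN.
Bolt shear governs: 639 kN.

639 kN (bolt shear governs)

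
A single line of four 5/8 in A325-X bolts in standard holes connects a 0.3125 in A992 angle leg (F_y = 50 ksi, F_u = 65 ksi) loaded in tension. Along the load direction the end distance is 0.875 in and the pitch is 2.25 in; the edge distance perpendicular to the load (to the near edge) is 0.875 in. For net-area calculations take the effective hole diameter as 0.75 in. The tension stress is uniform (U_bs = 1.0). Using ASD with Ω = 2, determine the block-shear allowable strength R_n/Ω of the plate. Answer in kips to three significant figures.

35.5 kips

Shear plane L_v = 0.875 + 3·2.25 = 7.625 in; A_gv = 7.625 × 0.3125 = 2.383 in².
A_nv = (7.625 − 3.5·0.75) × 0.3125 = 1.562 in².
A_nt = (0.875 − 0.5·0.75) × 0.3125 = 0.1562 in².
0.6 F_u A_nv = 60.94 kips; 0.6 F_y A_gv = 71.48 kips → shear rupture governs the shear term.
R_n = 60.94 + 1.0 × 65 × 0.1562 = 71.09 kips.
Allowable strength R_n/Ω = 71.09 / 2 = 35.5 kips.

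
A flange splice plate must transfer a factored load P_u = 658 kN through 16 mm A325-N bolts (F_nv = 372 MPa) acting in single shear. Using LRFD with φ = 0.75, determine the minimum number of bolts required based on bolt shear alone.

12 bolts

A_b = π·16²/4 = 201.1 mm².
Per-bolt design strength φR_n = 0.75 × 372 × 201.1 × 1 / 1000 = 56.1 kN.
n ≥ 658 / 56.1 = 11.73 → use 12 bolts.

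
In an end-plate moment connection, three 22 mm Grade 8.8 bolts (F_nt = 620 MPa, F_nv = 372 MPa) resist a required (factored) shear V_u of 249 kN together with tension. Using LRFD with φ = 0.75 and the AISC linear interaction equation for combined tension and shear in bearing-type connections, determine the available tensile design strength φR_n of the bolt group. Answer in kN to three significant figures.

274 kN

A_b = π·22²/4 = 380.1 mm²; f_rv = 249 × 1000 / (3 × 380.1) = 218.3 MPa.
F'_nt = 1.3 F_nt − (F_nt / φF_nv) f_rv = 1.3·620 − (620/(0.75·372))·218.3 = 320.8 MPa, capped at F_nt → F'_nt = 320.8 MPa.
R_n = F'_nt · A_b · n = 320.8 × 380.1 × 3 / 1000 = 365.8 kN.
Design strength φR_n = 0.75 × 365.8 = 274 kN.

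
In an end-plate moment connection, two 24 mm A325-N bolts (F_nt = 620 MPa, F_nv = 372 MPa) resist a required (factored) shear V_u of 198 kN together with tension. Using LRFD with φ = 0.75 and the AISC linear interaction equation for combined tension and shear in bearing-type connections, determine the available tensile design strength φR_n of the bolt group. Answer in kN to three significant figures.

217 kN

A_b = π·24²/4 = 452.4 mm²; f_rv = 198 × 1000 / (2 × 452.4) = 218.8 MPa.
F'_nt = 1.3 F_nt − (F_nt / φF_nv) f_rv = 1.3·620 − (620/(0.75·372))·218.8 = 319.7 MPa, capped at F_nt → F'_nt = 319.7 MPa.
R_n = F'_nt · A_b · n = 319.7 × 452.4 × 2 / 1000 = 289.3 kN.
Design strength φR_n = 0.75 × 289.3 = 217 kN.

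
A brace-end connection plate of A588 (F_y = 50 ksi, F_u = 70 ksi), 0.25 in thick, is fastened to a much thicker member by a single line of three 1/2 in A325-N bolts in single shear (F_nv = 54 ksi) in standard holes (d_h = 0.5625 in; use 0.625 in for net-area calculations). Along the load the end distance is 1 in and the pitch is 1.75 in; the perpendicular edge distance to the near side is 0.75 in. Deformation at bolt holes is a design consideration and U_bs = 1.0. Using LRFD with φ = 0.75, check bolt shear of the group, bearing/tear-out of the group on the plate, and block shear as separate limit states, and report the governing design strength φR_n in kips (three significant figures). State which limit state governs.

23.9 kips (bolt shear governs)

Bolt shear: A_b = π·0.5²/4 = 0.1963 in²; R_n = 54 × 0.1963 × 3 × 1 = 31.81 kips → 0.75 × 31.81 = 23.9 kips.
Bearing: edge l_c = 0.7188, r_n = 15.09 kips; interior l_c = 1.188, r_n = 21 kips; R_n = 15.09 + 2·21 = 57.09 kips → 42.8 kips.
Block shear: A_gv = 1.125, A_nv = 0.7344, A_nt = 0.1094 in²; R_n = min(0.6F_uA_nv, 0.6F_yA_gv) + U_bs·F_u·A_nt = 38.5 kips → 28.9 kips.
Bolt shear governs: 23.9 kips.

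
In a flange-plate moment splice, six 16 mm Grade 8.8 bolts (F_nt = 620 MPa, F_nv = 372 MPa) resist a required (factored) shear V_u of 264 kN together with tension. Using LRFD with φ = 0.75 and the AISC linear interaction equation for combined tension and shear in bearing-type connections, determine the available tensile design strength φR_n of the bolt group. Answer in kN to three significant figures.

A_b = π·16²/4 = 201.1 mm²; f_rv = 264 × 1000 / (6 × 201.1) = 218.8 MPa.
F'_nt = 1.3 F_nt − (F_nt / φF_nv) f_rv = 1.3·620 − (620/(0.75·372))·218.8 = 319.7 MPa, capped at F_nt → F'_nt = 319.7 MPa.
R_n = F'_nt · A_b · n = 319.7 × 201.1 × 6 / 1000 = 385.7 kN.
Design strength φR_n = 0.75 × 385.7 = 289 kN.

289 kN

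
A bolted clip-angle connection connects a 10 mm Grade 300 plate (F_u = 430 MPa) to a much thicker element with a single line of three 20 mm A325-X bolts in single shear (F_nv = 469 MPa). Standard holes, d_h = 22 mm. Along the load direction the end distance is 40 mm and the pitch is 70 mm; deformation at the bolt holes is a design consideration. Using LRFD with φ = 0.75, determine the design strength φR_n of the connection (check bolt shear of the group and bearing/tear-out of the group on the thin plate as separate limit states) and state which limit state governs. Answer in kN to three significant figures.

Bolt shear: A_b = π·20²/4 = 314.2 mm²; R_n = 469 × 314.2 × 3 × 1 / 1000 = 442 kN → 0.75 × 442 = 332 kN.
Bearing (1.2 l_c t F_u ≤ 2.4 d t F_u): upper limit = 2.4·20·10·430 / 1000 = 206.4 kN.
  Edge l_c = 40 − 22/2 = 29 → r_n = 149.6 kN; interior l_c = 70 − 22 = 48 → r_n = 206.4 kN.
  R_n,bearing = 1·149.6 + 2·206.4 = 562.4 kN → 0.75 × 562.4 = 422 kN.
Bolt shear governs: 332 kN.

332 kN (bolt shear governs)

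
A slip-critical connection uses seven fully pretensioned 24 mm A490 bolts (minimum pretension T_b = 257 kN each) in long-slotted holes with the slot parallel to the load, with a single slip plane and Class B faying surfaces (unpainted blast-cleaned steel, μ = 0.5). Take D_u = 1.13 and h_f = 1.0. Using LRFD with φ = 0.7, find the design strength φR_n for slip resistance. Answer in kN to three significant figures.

R_n = μ · D_u · h_f · T_b · n_s · n_b = 0.5 × 1.13 × 1.0 × 257 × 1 × 7 = 1016 kN.
Design strength φR_n = 0.7 × 1016 = 712 kN.

712 kN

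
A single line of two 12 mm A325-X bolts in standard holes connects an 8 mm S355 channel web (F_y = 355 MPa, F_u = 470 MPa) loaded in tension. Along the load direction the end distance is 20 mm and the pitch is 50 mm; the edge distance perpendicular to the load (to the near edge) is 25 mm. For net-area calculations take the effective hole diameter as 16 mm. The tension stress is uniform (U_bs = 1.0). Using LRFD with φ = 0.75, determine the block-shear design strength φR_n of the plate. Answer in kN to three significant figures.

126 kN

Shear plane L_v = 20 + 1·50 = 70 mm; A_gv = 70 × 8 = 560 mm².
A_nv = (70 − 1.5·16) × 8 = 368 mm².
A_nt = (25 − 0.5·16) × 8 = 136 mm².
0.6 F_u A_nv = 103.8 kN; 0.6 F_y A_gv = 119.3 kN → shear rupture governs the shear term.
R_n = 103.8 + 1.0 × 470 × 136 / 1000 = 167.7 kN.
Design strength φR_n = 0.75 × 167.7 = 126 kN.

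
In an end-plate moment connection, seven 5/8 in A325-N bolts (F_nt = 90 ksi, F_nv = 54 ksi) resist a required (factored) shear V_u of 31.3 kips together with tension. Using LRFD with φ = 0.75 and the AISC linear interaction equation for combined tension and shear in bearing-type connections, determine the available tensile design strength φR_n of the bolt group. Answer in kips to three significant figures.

A_b = π·0.625²/4 = 0.3068 in²; f_rv = 31.3 / (7 × 0.3068) = 14.57 ksi.
F'_nt = 1.3 F_nt − (F_nt / φF_nv) f_rv = 1.3·90 − (90/(0.75·54))·14.57 = 84.61 ksi, capped at F_nt → F'_nt = 84.61 ksi.
R_n = F'_nt · A_b · n = 84.61 × 0.3068 × 7 = 181.7 kips.
Design strength φR_n = 0.75 × 181.7 = 136 kips.

136 kips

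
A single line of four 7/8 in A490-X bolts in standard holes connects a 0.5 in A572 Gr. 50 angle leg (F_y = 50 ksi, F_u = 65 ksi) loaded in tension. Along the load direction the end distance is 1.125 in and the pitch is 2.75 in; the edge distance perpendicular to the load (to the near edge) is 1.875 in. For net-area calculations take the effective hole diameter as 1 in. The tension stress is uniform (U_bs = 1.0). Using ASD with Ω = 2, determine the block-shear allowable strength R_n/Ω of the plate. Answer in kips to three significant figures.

Shear plane L_v = 1.125 + 3·2.75 = 9.375 in; A_gv = 9.375 × 0.5 = 4.688 in².
A_nv = (9.375 − 3.5·1) × 0.5 = 2.938 in².
A_nt = (1.875 − 0.5·1) × 0.5 = 0.6875 in².
0.6 F_u A_nv = 114.6 kips; 0.6 F_y A_gv = 140.6 kips → shear rupture governs the shear term.
R_n = 114.6 + 1.0 × 65 × 0.6875 = 159.2 kips.
Allowable strength R_n/Ω = 159.2 / 2 = 79.6 kips.

79.6 kips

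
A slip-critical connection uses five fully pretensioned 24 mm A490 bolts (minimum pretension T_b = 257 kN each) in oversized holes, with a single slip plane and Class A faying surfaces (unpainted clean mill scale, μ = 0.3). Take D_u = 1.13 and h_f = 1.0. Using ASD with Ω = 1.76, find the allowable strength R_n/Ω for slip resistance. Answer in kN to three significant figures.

248 kN

R_n = μ · D_u · h_f · T_b · n_s · n_b = 0.3 × 1.13 × 1.0 × 257 × 1 × 5 = 435.6 kN.
Allowable strength R_n/Ω = 435.6 / 1.76 = 248 kN.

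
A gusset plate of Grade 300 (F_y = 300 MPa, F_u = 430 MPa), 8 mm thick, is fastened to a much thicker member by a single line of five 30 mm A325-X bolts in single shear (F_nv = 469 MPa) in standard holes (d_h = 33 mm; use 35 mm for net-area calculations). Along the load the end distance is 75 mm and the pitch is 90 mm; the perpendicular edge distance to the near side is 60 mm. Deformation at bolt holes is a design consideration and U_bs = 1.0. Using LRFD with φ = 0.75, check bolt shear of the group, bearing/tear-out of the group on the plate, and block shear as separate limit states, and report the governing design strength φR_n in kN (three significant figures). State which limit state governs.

539 kN (block shear governs)

Bolt shear: A_b = π·30²/4 = 706.9 mm²; R_n = 469 × 706.9 × 5 × 1 / 1000 = 1658 kN → 0.75 × 1658 = 1240 kN.
Bearing: edge l_c = 58.5, r_n = 241.5 kN; interior l_c = 57, r_n = 235.3 kN; R_n = 241.5 + 4·235.3 = 1183 kN → 887 kN.
Block shear: A_gv = 3480, A_nv = 2220, A_nt = 340 mm²; R_n = min(0.6F_uA_nv, 0.6F_yA_gv) + U_bs·F_u·A_nt = 719 kN → 539 kN.
Block shear governs: 539 kN.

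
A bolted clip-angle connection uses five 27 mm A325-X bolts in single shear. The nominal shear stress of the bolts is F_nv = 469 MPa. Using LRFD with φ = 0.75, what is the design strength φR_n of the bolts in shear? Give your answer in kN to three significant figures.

1010 kN

A_b = π × 27² / 4 = 572.6 mm².
R_n = F_nv · A_b · n · n_s = 469 × 572.6 × 5 × 1 / 1000 = 1343 kN.
Design strength φR_n = 0.75 × 1343 = 1010 kN.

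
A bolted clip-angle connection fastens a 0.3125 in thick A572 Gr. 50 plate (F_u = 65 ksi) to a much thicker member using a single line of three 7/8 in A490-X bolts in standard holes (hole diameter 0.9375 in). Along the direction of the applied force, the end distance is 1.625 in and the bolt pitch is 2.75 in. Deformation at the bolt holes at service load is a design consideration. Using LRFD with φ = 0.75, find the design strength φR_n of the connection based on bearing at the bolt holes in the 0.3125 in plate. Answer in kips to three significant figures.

Per bolt r_n = 1.2 l_c t F_u ≤ 2.4 d t F_u; upper limit = 2.4 × 0.875 × 0.3125 × 65 = 42.66 kips.
Edge bolt: l_c = 1.625 − 0.9375/2 = 1.156 in → 1.2 × 1.156 × 0.3125 × 65 = 28.18 → r_n = 28.18 kips.
Interior bolts: l_c = 2.75 − 0.9375 = 1.812 in → 1.2 × 1.812 × 0.3125 × 65 = 44.18 → r_n = 42.66 kips.
R_n = 1 × 28.18 + 2 × 42.66 = 113.5 kips.
Design strength φR_n = 0.75 × 113.5 = 85.1 kips.

85.1 kips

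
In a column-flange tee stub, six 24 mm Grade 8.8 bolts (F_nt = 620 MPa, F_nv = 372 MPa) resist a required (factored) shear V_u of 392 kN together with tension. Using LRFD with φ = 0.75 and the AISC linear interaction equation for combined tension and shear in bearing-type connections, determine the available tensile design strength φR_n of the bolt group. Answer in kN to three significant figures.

A_b = π·24²/4 = 452.4 mm²; f_rv = 392 × 1000 / (6 × 452.4) = 144.4 MPa.
F'_nt = 1.3 F_nt − (F_nt / φF_nv) f_rv = 1.3·620 − (620/(0.75·372))·144.4 = 485.1 MPa, capped at F_nt → F'_nt = 485.1 MPa.
R_n = F'_nt · A_b · n = 485.1 × 452.4 × 6 / 1000 = 1317 kN.
Design strength φR_n = 0.75 × 1317 = 987 kN.

987 kN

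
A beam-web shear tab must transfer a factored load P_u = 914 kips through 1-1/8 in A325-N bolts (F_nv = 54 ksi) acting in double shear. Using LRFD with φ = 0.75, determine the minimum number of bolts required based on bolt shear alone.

A_b = π·1.125²/4 = 0.994 in².
Per-bolt design strength φR_n = 0.75 × 54 × 0.994 × 2 = 80.52 kips.
n ≥ 914 / 80.52 = 11.35 → use 12 bolts.

12 bolts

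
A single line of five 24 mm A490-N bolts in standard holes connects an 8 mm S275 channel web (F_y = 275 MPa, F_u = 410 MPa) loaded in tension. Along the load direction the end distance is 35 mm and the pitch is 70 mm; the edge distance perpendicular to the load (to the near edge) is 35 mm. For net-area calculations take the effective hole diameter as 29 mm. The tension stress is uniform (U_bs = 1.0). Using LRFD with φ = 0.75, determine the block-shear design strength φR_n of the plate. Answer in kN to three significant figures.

323 kN

Shear plane L_v = 35 + 4·70 = 315 mm; A_gv = 315 × 8 = 2520 mm².
A_nv = (315 − 4.5·29) × 8 = 1476 mm².
A_nt = (35 − 0.5·29) × 8 = 164 mm².
0.6 F_u A_nv = 363.1 kN; 0.6 F_y A_gv = 415.8 kN → shear rupture governs the shear term.
R_n = 363.1 + 1.0 × 410 × 164 / 1000 = 430.3 kN.
Design strength φR_n = 0.75 × 430.3 = 323 kN.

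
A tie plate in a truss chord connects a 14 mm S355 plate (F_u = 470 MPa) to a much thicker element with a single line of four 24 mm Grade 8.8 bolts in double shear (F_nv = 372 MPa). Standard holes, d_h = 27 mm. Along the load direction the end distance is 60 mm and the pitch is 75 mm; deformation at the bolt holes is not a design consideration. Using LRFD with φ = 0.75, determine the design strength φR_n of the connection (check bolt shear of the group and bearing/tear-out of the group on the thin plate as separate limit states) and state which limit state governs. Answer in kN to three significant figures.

1010 kN (bolt shear governs)

Bolt shear: A_b = π·24²/4 = 452.4 mm²; R_n = 372 × 452.4 × 4 × 2 / 1000 = 1346 kN → 0.75 × 1346 = 1010 kN.
Bearing (1.5 l_c t F_u ≤ 3.0 d t F_u): upper limit = 3.0·24·14·470 / 1000 = 473.8 kN.
  Edge l_c = 60 − 27/2 = 46.5 → r_n = 459 kN; interior l_c = 75 − 27 = 48 → r_n = 473.8 kN.
  R_n,bearing = 1·459 + 3·473.8 = 1880 kN → 0.75 × 1880 = 1410 kN.
Bolt shear governs: 1010 kN.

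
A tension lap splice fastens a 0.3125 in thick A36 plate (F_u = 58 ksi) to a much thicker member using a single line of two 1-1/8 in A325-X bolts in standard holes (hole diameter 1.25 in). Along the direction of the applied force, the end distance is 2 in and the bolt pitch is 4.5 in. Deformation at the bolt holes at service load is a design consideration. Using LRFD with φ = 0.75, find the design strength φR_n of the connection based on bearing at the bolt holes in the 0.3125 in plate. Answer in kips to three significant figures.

59.1 kips

Per bolt r_n = 1.2 l_c t F_u ≤ 2.4 d t F_u; upper limit = 2.4 × 1.125 × 0.3125 × 58 = 48.94 kips.
Edge bolt: l_c = 2 − 1.25/2 = 1.375 in → 1.2 × 1.375 × 0.3125 × 58 = 29.91 → r_n = 29.91 kips.
Interior bolts: l_c = 4.5 − 1.25 = 3.25 in → 1.2 × 3.25 × 0.3125 × 58 = 70.69 → r_n = 48.94 kips.
R_n = 1 × 29.91 + 1 × 48.94 = 78.84 kips.
Design strength φR_n = 0.75 × 78.84 = 59.1 kips.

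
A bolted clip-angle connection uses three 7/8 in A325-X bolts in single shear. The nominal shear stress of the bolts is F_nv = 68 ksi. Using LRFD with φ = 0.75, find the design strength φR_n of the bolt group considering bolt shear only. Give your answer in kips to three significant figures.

92 kips

A_b = π × 0.875² / 4 = 0.6013 in².
R_n = F_nv · A_b · n · n_s = 68 × 0.6013 × 3 × 1 = 122.7 kips.
Design strength φR_n = 0.75 × 122.7 = 92 kips.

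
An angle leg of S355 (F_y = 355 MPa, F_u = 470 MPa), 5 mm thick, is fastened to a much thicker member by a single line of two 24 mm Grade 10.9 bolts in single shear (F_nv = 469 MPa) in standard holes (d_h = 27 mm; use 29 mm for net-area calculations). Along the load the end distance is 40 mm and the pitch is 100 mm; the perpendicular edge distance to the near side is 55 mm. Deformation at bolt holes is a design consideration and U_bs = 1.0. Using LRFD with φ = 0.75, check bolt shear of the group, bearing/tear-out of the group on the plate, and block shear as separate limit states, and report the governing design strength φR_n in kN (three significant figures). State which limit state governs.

Bolt shear: A_b = π·24²/4 = 452.4 mm²; R_n = 469 × 452.4 × 2 × 1 / 1000 = 424.3 kN → 0.75 × 424.3 = 318 kN.
Bearing: edge l_c = 26.5, r_n = 74.73 kN; interior l_c = 73, r_n = 135.4 kN; R_n = 74.73 + 1·135.4 = 210.1 kN → 158 kN.
Block shear: A_gv = 700, A_nv = 482.5, A_nt = 202.5 mm²; R_n = min(0.6F_uA_nv, 0.6F_yA_gv) + U_bs·F_u·A_nt = 231.2 kN → 173 kN.
Bearing governs: 158 kN.

158 kN (bearing governs)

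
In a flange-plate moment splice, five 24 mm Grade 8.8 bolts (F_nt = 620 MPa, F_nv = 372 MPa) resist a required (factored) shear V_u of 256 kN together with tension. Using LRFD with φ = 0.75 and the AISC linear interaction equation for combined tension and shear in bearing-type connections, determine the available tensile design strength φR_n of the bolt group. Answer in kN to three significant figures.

A_b = π·24²/4 = 452.4 mm²; f_rv = 256 × 1000 / (5 × 452.4) = 113.2 MPa.
F'_nt = 1.3 F_nt − (F_nt / φF_nv) f_rv = 1.3·620 − (620/(0.75·372))·113.2 = 554.5 MPa, capped at F_nt → F'_nt = 554.5 MPa.
R_n = F'_nt · A_b · n = 554.5 × 452.4 × 5 / 1000 = 1254 kN.
Design strength φR_n = 0.75 × 1254 = 941 kN.

941 kN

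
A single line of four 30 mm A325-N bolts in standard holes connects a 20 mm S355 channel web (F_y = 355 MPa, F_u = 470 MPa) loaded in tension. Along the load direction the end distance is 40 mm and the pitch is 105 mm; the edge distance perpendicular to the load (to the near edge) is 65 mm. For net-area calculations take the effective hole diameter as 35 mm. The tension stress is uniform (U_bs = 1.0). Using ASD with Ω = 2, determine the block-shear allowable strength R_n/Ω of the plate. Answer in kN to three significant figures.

Shear plane L_v = 40 + 3·105 = 355 mm; A_gv = 355 × 20 = 7100 mm².
A_nv = (355 − 3.5·35) × 20 = 4650 mm².
A_nt = (65 − 0.5·35) × 20 = 950 mm².
0.6 F_u A_nv = 1311 kN; 0.6 F_y A_gv = 1512 kN → shear rupture governs the shear term.
R_n = 1311 + 1.0 × 470 × 950 / 1000 = 1758 kN.
Allowable strength R_n/Ω = 1758 / 2 = 879 kN.

879 kN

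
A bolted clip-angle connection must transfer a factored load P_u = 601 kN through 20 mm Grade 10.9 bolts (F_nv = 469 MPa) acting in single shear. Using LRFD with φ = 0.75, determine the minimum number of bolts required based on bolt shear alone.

6 bolts

A_b = π·20²/4 = 314.2 mm².
Per-bolt design strength φR_n = 0.75 × 469 × 314.2 × 1 / 1000 = 110.5 kN.
n ≥ 601 / 110.5 = 5.439 → use 6 bolts.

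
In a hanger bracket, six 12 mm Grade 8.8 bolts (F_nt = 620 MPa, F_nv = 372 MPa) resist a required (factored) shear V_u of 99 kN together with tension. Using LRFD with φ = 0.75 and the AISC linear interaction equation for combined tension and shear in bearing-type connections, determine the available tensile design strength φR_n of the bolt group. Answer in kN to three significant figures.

A_b = π·12²/4 = 113.1 mm²; f_rv = 99 × 1000 / (6 × 113.1) = 145.9 MPa.
F'_nt = 1.3 F_nt − (F_nt / φF_nv) f_rv = 1.3·620 − (620/(0.75·372))·145.9 = 481.8 MPa, capped at F_nt → F'_nt = 481.8 MPa.
R_n = F'_nt · A_b · n = 481.8 × 113.1 × 6 / 1000 = 326.9 kN.
Design strength φR_n = 0.75 × 326.9 = 245 kN.

245 kN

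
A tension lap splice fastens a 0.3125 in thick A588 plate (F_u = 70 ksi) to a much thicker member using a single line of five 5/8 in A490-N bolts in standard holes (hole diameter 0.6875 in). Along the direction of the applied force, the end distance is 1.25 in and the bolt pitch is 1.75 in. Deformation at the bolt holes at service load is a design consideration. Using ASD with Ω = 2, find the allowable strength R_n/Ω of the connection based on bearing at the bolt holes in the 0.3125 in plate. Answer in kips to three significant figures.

67.7 kips

Per bolt r_n = 1.2 l_c t F_u ≤ 2.4 d t F_u; upper limit = 2.4 × 0.625 × 0.3125 × 70 = 32.81 kips.
Edge bolt: l_c = 1.25 − 0.6875/2 = 0.9062 in → 1.2 × 0.9062 × 0.3125 × 70 = 23.79 → r_n = 23.79 kips.
Interior bolts: l_c = 1.75 − 0.6875 = 1.062 in → 1.2 × 1.062 × 0.3125 × 70 = 27.89 → r_n = 27.89 kips.
R_n = 1 × 23.79 + 4 × 27.89 = 135.4 kips.
Allowable strength R_n/Ω = 135.4 / 2 = 67.7 kips.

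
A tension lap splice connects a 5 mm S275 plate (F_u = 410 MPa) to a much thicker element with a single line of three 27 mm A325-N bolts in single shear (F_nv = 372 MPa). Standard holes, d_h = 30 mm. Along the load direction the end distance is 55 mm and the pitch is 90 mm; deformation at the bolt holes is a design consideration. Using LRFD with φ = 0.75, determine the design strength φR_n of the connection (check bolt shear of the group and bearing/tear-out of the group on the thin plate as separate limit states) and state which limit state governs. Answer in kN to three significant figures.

Bolt shear: A_b = π·27²/4 = 572.6 mm²; R_n = 372 × 572.6 × 3 × 1 / 1000 = 639 kN → 0.75 × 639 = 479 kN.
Bearing (1.2 l_c t F_u ≤ 2.4 d t F_u): upper limit = 2.4·27·5·410 / 1000 = 132.8 kN.
  Edge l_c = 55 − 30/2 = 40 → r_n = 98.4 kN; interior l_c = 90 − 30 = 60 → r_n = 132.8 kN.
  R_n,bearing = 1·98.4 + 2·132.8 = 364.1 kN → 0.75 × 364.1 = 273 kN.
Bearing governs: 273 kN.

273 kN (bearing governs)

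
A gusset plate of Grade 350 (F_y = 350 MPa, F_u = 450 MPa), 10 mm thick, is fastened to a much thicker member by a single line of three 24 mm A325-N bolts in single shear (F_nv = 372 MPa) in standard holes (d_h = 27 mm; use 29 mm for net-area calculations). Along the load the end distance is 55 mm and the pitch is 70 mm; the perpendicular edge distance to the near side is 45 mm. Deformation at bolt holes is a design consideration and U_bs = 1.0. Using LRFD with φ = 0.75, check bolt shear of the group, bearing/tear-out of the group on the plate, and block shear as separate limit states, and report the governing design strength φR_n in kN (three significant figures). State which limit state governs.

351 kN (block shear governs)

Bolt shear: A_b = π·24²/4 = 452.4 mm²; R_n = 372 × 452.4 × 3 × 1 / 1000 = 504.9 kN → 0.75 × 504.9 = 379 kN.
Bearing: edge l_c = 41.5, r_n = 224.1 kN; interior l_c = 43, r_n = 232.2 kN; R_n = 224.1 + 2·232.2 = 688.5 kN → 516 kN.
Block shear: A_gv = 1950, A_nv = 1225, A_nt = 305 mm²; R_n = min(0.6F_uA_nv, 0.6F_yA_gv) + U_bs·F_u·A_nt = 468 kN → 351 kN.
Block shear governs: 351 kN.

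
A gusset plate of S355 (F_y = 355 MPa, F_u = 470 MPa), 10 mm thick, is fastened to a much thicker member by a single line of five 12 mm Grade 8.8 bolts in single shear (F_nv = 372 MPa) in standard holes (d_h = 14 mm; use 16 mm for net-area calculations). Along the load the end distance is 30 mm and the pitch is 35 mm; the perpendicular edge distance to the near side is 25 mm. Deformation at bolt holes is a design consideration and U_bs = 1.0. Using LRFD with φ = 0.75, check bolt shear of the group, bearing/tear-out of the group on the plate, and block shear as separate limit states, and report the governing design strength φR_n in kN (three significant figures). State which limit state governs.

Bolt shear: A_b = π·12²/4 = 113.1 mm²; R_n = 372 × 113.1 × 5 × 1 / 1000 = 210.4 kN → 0.75 × 210.4 = 158 kN.
Bearing: edge l_c = 23, r_n = 129.7 kN; interior l_c = 21, r_n = 118.4 kN; R_n = 129.7 + 4·118.4 = 603.5 kN → 453 kN.
Block shear: A_gv = 1700, A_nv = 980, A_nt = 170 mm²; R_n = min(0.6F_uA_nv, 0.6F_yA_gv) + U_bs·F_u·A_nt = 356.3 kN → 267 kN.
Bolt shear governs: 158 kN.

158 kN (bolt shear governs)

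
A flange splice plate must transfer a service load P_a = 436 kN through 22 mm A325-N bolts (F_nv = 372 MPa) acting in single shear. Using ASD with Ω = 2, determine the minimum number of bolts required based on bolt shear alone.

A_b = π·22²/4 = 380.1 mm².
Per-bolt allowable strength R_n/Ω = 372 × 380.1 × 1 / 1000 / 2 = 70.7 kN.
n ≥ 436 / 70.7 = 6.166 → use 7 bolts.

7 bolts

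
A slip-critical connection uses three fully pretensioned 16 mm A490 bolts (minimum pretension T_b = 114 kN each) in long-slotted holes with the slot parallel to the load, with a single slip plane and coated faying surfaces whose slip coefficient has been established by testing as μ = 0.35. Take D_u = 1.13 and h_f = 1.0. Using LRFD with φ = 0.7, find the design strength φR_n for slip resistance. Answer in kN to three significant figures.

94.7 kN

R_n = μ · D_u · h_f · T_b · n_s · n_b = 0.35 × 1.13 × 1.0 × 114 × 1 × 3 = 135.3 kN.
Design strength φR_n = 0.7 × 135.3 = 94.7 kN.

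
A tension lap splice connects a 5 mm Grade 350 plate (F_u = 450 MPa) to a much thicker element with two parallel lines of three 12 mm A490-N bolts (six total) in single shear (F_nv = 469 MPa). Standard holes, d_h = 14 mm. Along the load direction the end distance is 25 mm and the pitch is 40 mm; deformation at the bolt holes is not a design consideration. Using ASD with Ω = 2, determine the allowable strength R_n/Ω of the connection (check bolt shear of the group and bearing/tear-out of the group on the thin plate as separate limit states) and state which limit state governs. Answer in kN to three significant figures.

Bolt shear: A_b = π·12²/4 = 113.1 mm²; R_n = 469 × 113.1 × 6 × 1 / 1000 = 318.3 kN → 318.3 / 2 = 159 kN.
Bearing (1.5 l_c t F_u ≤ 3.0 d t F_u): upper limit = 3.0·12·5·450 / 1000 = 81 kN.
  Edge l_c = 25 − 14/2 = 18 → r_n = 60.75 kN; interior l_c = 40 − 14 = 26 → r_n = 81 kN.
  R_n,bearing = 2·60.75 + 4·81 = 445.5 kN → 445.5 / 2 = 223 kN.
Bolt shear governs: 159 kN.

159 kN (bolt shear governs)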